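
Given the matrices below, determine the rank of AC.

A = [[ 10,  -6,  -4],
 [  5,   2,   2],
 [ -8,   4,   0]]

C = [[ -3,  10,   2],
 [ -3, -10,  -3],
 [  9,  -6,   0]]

2

First compute AC:
[[-48, 184,  38],
 [ -3,  18,   4],
 [ 12, -120, -28]]
Now row reduce the product.
R2 ← R2 − (1/16)·R1: [0, 13/2, 13/8]
R3 ← R3 + (1/4)·R1: [0, -74, -37/2]
R3 ← R3 + (148/13)·R2: [0, 0, 0]
2 nonzero rows, so rank(AC) = 2.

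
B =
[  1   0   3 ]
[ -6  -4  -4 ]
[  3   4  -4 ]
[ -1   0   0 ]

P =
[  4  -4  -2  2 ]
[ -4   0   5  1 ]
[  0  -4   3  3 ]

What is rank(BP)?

2

First compute BP:
[[  4, -16,   7,  11],
 [ -8,  40, -20, -28],
 [ -4,   4,   2,  -2],
 [ -4,   4,   2,  -2]]
Now row reduce the product.
R2 ← R2 + (2)·R1: [0, 8, -6, -6]
R3 ← R3 + R1: [0, -12, 9, 9]
R4 ← R4 + R1: [0, -12, 9, 9]
R3 ← R3 + (3/2)·R2: [0, 0, 0, 0]
R4 ← R4 + (3/2)·R2: [0, 0, 0, 0]
2 nonzero rows, so rank(BP) = 2.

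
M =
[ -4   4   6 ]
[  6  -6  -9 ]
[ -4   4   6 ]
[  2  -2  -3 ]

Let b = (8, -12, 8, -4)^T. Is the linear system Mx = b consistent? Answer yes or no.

yes

Row reduce the augmented matrix [M | b].
R2 ← R2 + (3/2)·R1: [0, 0, 0, 0]
R3 ← R3 − R1: [0, 0, 0, 0]
R4 ← R4 + (1/2)·R1: [0, 0, 0, 0]
The echelon form has 1 nonzero rows, and every pivot lies in the first 3 columns, so rank(M) = rank([M|b]) = 1.
The system is consistent.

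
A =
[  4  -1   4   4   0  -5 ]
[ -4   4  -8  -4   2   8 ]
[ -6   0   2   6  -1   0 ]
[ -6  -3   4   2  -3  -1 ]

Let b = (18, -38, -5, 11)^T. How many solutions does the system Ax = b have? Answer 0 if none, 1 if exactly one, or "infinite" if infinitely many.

infinite

Row reduce the augmented matrix [A | b].
R2 ← R2 + R1: [0, 3, -4, 0, 2, 3, -20]
R3 ← R3 + (3/2)·R1: [0, -3/2, 8, 12, -1, -15/2, 22]
R4 ← R4 + (3/2)·R1: [0, -9/2, 10, 8, -3, -17/2, 38]
R3 ← R3 + (1/2)·R2: [0, 0, 6, 12, 0, -6, 12]
R4 ← R4 + (3/2)·R2: [0, 0, 4, 8, 0, -4, 8]
R4 ← R4 − (2/3)·R3: [0, 0, 0, 0, 0, 0, 0]
The echelon form has 3 nonzero rows, and every pivot lies in the first 6 columns, so rank(A) = rank([A|b]) = 3.
The system is consistent.
rank = 3 < 6 unknowns, so there are infinitely many solutions.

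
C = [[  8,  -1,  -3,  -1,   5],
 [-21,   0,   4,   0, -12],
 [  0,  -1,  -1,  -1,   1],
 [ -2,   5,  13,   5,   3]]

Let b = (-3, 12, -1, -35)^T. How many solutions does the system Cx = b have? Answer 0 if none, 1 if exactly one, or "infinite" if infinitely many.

infinite

Row reduce the augmented matrix [C | b].
R2 ← R2 + (21/8)·R1: [0, -21/8, -31/8, -21/8, 9/8, 33/8]
R4 ← R4 + (1/4)·R1: [0, 19/4, 49/4, 19/4, 17/4, -143/4]
R3 ← R3 − (8/21)·R2: [0, 0, 10/21, 0, 4/7, -18/7]
R4 ← R4 + (38/21)·R2: [0, 0, 110/21, 0, 44/7, -198/7]
R4 ← R4 − (11)·R3: [0, 0, 0, 0, 0, 0]
The echelon form has 3 nonzero rows, and every pivot lies in the first 5 columns, so rank(C) = rank([C|b]) = 3.
The system is consistent.
rank = 3 < 5 unknowns, so there are infinitely many solutions.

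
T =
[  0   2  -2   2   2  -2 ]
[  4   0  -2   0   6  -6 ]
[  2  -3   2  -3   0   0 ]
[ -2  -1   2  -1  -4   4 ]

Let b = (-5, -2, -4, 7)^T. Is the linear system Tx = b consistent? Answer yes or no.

no

Row reduce the augmented matrix [T | b].
Swap R1 ↔ R2
R3 ← R3 − (1/2)·R1: [0, -3, 3, -3, -3, 3, -3]
R4 ← R4 + (1/2)·R1: [0, -1, 1, -1, -1, 1, 6]
R3 ← R3 + (3/2)·R2: [0, 0, 0, 0, 0, 0, -21/2]
R4 ← R4 + (1/2)·R2: [0, 0, 0, 0, 0, 0, 7/2]
R4 ← R4 + (1/3)·R3: [0, 0, 0, 0, 0, 0, 0]
The echelon form has 3 nonzero rows; the last pivot sits in the augmented column, so rank(T) = 2 but rank([T|b]) = 3.
Since the ranks differ, the system is inconsistent.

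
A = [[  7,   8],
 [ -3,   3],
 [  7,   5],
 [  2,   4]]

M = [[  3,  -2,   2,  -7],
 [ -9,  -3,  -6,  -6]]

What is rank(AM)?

2

First compute AM:
[[-51, -38, -34, -97],
 [-36,  -3, -24,   3],
 [-24, -29, -16, -79],
 [-30, -16, -20, -38]]
Now row reduce the product.
R2 ← R2 − (12/17)·R1: [0, 405/17, 0, 1215/17]
R3 ← R3 − (8/17)·R1: [0, -189/17, 0, -567/17]
R4 ← R4 − (10/17)·R1: [0, 108/17, 0, 324/17]
R3 ← R3 + (7/15)·R2: [0, 0, 0, 0]
R4 ← R4 − (4/15)·R2: [0, 0, 0, 0]
2 nonzero rows, so rank(AM) = 2.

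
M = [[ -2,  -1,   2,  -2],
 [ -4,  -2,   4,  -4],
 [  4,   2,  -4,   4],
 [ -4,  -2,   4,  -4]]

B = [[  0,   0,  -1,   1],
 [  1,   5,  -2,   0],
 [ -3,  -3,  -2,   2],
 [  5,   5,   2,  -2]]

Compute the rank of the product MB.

1

First compute MB:
[[-17, -21,  -4,   6],
 [-34, -42,  -8,  12],
 [ 34,  42,   8, -12],
 [-34, -42,  -8,  12]]
Now row reduce the product.
R2 ← R2 − (2)·R1: [0, 0, 0, 0]
R3 ← R3 + (2)·R1: [0, 0, 0, 0]
R4 ← R4 − (2)·R1: [0, 0, 0, 0]
1 nonzero row, so rank(MB) = 1.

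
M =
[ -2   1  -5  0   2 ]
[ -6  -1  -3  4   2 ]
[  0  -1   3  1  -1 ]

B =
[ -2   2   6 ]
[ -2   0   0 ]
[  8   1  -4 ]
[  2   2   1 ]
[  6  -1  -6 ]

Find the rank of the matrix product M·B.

2

First compute MB:
[[-26, -11,  -4],
 [ 10,  -9, -32],
 [ 22,   6,  -5]]
Now row reduce the product.
R2 ← R2 + (5/13)·R1: [0, -172/13, -436/13]
R3 ← R3 + (11/13)·R1: [0, -43/13, -109/13]
R3 ← R3 − (1/4)·R2: [0, 0, 0]
2 nonzero rows, so rank(MB) = 2.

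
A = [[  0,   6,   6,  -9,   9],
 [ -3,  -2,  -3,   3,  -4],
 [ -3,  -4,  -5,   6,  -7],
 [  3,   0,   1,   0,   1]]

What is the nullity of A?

3

Row reduce to echelon form.
Swap R1 ↔ R2
R3 ← R3 − R1: [0, -2, -2, 3, -3]
R4 ← R4 + R1: [0, -2, -2, 3, -3]
R3 ← R3 + (1/3)·R2: [0, 0, 0, 0, 0]
R4 ← R4 + (1/3)·R2: [0, 0, 0, 0, 0]
2 nonzero rows, so rank(A) = 2.
A has 5 columns; by rank–nullity, nullity = 5 − 2 = 3.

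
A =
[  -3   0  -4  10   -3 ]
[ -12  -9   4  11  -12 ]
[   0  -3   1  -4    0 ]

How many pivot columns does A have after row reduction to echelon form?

Row reduce to echelon form.
R2 ← R2 − (4)·R1: [0, -9, 20, -29, 0]
R3 ← R3 − (1/3)·R2: [0, 0, -17/3, 17/3, 0]
Echelon form has 3 nonzero rows, so rank(A) = 3.
Each nonzero row contributes one pivot column: 3 pivot columns.

3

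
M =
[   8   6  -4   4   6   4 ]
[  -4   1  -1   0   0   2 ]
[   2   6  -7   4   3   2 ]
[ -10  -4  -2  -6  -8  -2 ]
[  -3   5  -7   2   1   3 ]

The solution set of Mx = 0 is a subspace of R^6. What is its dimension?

Row reduce to echelon form.
R2 ← R2 + (1/2)·R1: [0, 4, -3, 2, 3, 4]
R3 ← R3 − (1/4)·R1: [0, 9/2, -6, 3, 3/2, 1]
R4 ← R4 + (5/4)·R1: [0, 7/2, -7, -1, -1/2, 3]
R5 ← R5 + (3/8)·R1: [0, 29/4, -17/2, 7/2, 13/4, 9/2]
R3 ← R3 − (9/8)·R2: [0, 0, -21/8, 3/4, -15/8, -7/2]
R4 ← R4 − (7/8)·R2: [0, 0, -35/8, -11/4, -25/8, -1/2]
R5 ← R5 − (29/16)·R2: [0, 0, -49/16, -1/8, -35/16, -11/4]
R4 ← R4 − (5/3)·R3: [0, 0, 0, -4, 0, 16/3]
R5 ← R5 − (7/6)·R3: [0, 0, 0, -1, 0, 4/3]
R5 ← R5 − (1/4)·R4: [0, 0, 0, 0, 0, 0]
4 nonzero rows, so rank(M) = 4.
M has 6 columns; by rank–nullity, nullity = 6 − 4 = 2.

2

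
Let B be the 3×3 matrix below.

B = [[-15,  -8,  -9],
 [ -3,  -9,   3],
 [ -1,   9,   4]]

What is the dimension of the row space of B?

Row reduce to echelon form.
R2 ← R2 − (1/5)·R1: [0, -37/5, 24/5]
R3 ← R3 − (1/15)·R1: [0, 143/15, 23/5]
R3 ← R3 + (143/111)·R2: [0, 0, 399/37]
Echelon form has 3 nonzero rows, so rank(B) = 3.
The row space has dimension equal to the rank: 3.

3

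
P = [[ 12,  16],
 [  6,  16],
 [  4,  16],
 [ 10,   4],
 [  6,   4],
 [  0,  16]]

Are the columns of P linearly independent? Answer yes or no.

yes

Row reduce P to echelon form.
R2 ← R2 − (1/2)·R1: [0, 8]
R3 ← R3 − (1/3)·R1: [0, 32/3]
R4 ← R4 − (5/6)·R1: [0, -28/3]
R5 ← R5 − (1/2)·R1: [0, -4]
R3 ← R3 − (4/3)·R2: [0, 0]
R4 ← R4 + (7/6)·R2: [0, 0]
R5 ← R5 + (1/2)·R2: [0, 0]
R6 ← R6 − (2)·R2: [0, 0]
2 pivots among 2 columns.
Every column is a pivot column, so the columns are linearly independent.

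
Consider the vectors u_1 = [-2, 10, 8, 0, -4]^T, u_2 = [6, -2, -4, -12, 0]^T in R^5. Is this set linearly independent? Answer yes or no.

yes

Form the matrix with these vectors as rows and row reduce.
R2 ← R2 + (3)·R1: [0, 28, 20, -12, -12]
2 nonzero rows, so the 2 vectors span a space of dimension 2.
Since 2 = 2, the vectors are linearly independent.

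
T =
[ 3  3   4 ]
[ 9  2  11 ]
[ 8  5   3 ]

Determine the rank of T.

Row reduce to echelon form.
R2 ← R2 − (3)·R1: [0, -7, -1]
R3 ← R3 − (8/3)·R1: [0, -3, -23/3]
R3 ← R3 − (3/7)·R2: [0, 0, -152/21]
Echelon form has 3 nonzero rows, so rank(T) = 3.

3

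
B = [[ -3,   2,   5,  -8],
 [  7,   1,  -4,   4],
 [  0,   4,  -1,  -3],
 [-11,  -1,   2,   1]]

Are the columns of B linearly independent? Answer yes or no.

Row reduce B to echelon form.
R2 ← R2 + (7/3)·R1: [0, 17/3, 23/3, -44/3]
R4 ← R4 − (11/3)·R1: [0, -25/3, -49/3, 91/3]
R3 ← R3 − (12/17)·R2: [0, 0, -109/17, 125/17]
R4 ← R4 + (25/17)·R2: [0, 0, -86/17, 149/17]
R4 ← R4 − (86/109)·R3: [0, 0, 0, 323/109]
4 pivots among 4 columns.
Every column is a pivot column, so the columns are linearly independent.

yes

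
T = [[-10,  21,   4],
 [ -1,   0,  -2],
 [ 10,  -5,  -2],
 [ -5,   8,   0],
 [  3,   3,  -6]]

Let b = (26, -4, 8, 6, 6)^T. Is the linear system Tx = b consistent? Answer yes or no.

Row reduce the augmented matrix [T | b].
R2 ← R2 − (1/10)·R1: [0, -21/10, -12/5, -33/5]
R3 ← R3 + R1: [0, 16, 2, 34]
R4 ← R4 − (1/2)·R1: [0, -5/2, -2, -7]
R5 ← R5 + (3/10)·R1: [0, 93/10, -24/5, 69/5]
R3 ← R3 + (160/21)·R2: [0, 0, -114/7, -114/7]
R4 ← R4 − (25/21)·R2: [0, 0, 6/7, 6/7]
R5 ← R5 + (31/7)·R2: [0, 0, -108/7, -108/7]
R4 ← R4 + (1/19)·R3: [0, 0, 0, 0]
R5 ← R5 − (18/19)·R3: [0, 0, 0, 0]
The echelon form has 3 nonzero rows, and every pivot lies in the first 3 columns, so rank(T) = rank([T|b]) = 3.
The system is consistent.

yes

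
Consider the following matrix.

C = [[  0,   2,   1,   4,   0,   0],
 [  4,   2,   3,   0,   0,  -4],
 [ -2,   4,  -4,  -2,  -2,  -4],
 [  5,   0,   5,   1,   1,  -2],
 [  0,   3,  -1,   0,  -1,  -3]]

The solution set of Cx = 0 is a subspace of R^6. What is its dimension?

Row reduce to echelon form.
Swap R1 ↔ R2
R3 ← R3 + (1/2)·R1: [0, 5, -5/2, -2, -2, -6]
R4 ← R4 − (5/4)·R1: [0, -5/2, 5/4, 1, 1, 3]
R3 ← R3 − (5/2)·R2: [0, 0, -5, -12, -2, -6]
R4 ← R4 + (5/4)·R2: [0, 0, 5/2, 6, 1, 3]
R5 ← R5 − (3/2)·R2: [0, 0, -5/2, -6, -1, -3]
R4 ← R4 + (1/2)·R3: [0, 0, 0, 0, 0, 0]
R5 ← R5 − (1/2)·R3: [0, 0, 0, 0, 0, 0]
3 nonzero rows, so rank(C) = 3.
C has 6 columns; by rank–nullity, nullity = 6 − 3 = 3.

3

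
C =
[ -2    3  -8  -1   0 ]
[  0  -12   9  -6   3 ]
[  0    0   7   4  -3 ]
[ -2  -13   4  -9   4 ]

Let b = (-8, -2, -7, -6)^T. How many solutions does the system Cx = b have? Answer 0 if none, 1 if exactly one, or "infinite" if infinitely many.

Row reduce the augmented matrix [C | b].
R4 ← R4 − R1: [0, -16, 12, -8, 4, 2]
R4 ← R4 − (4/3)·R2: [0, 0, 0, 0, 0, 14/3]
The echelon form has 4 nonzero rows; the last pivot sits in the augmented column, so rank(C) = 3 but rank([C|b]) = 4.
Since the ranks differ, the system is inconsistent.
It has no solutions.

0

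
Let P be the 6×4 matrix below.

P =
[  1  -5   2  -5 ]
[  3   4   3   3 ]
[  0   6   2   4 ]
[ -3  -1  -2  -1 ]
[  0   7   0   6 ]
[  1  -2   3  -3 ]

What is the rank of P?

Row reduce to echelon form.
R2 ← R2 − (3)·R1: [0, 19, -3, 18]
R4 ← R4 + (3)·R1: [0, -16, 4, -16]
R6 ← R6 − R1: [0, 3, 1, 2]
R3 ← R3 − (6/19)·R2: [0, 0, 56/19, -32/19]
R4 ← R4 + (16/19)·R2: [0, 0, 28/19, -16/19]
R5 ← R5 − (7/19)·R2: [0, 0, 21/19, -12/19]
R6 ← R6 − (3/19)·R2: [0, 0, 28/19, -16/19]
R4 ← R4 − (1/2)·R3: [0, 0, 0, 0]
R5 ← R5 − (3/8)·R3: [0, 0, 0, 0]
R6 ← R6 − (1/2)·R3: [0, 0, 0, 0]
Echelon form has 3 nonzero rows, so rank(P) = 3.

3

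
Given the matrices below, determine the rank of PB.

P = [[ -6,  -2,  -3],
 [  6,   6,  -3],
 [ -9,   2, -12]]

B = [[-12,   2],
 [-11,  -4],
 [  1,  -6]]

First compute PB:
[[ 91,  14],
 [-141,   6],
 [ 74,  46]]
Now row reduce the product.
R2 ← R2 + (141/91)·R1: [0, 360/13]
R3 ← R3 − (74/91)·R1: [0, 450/13]
R3 ← R3 − (5/4)·R2: [0, 0]
2 nonzero rows, so rank(PB) = 2.

2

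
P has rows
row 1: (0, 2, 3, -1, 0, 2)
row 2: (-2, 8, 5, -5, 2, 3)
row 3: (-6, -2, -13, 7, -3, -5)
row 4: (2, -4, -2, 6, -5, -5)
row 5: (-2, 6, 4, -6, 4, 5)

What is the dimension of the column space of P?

Row reduce to echelon form.
Swap R1 ↔ R2
R3 ← R3 − (3)·R1: [0, -26, -28, 22, -9, -14]
R4 ← R4 + R1: [0, 4, 3, 1, -3, -2]
R5 ← R5 − R1: [0, -2, -1, -1, 2, 2]
R3 ← R3 + (13)·R2: [0, 0, 11, 9, -9, 12]
R4 ← R4 − (2)·R2: [0, 0, -3, 3, -3, -6]
R5 ← R5 + R2: [0, 0, 2, -2, 2, 4]
R4 ← R4 + (3/11)·R3: [0, 0, 0, 60/11, -60/11, -30/11]
R5 ← R5 − (2/11)·R3: [0, 0, 0, -40/11, 40/11, 20/11]
R5 ← R5 + (2/3)·R4: [0, 0, 0, 0, 0, 0]
Echelon form has 4 nonzero rows, so rank(P) = 4.
The column space has dimension equal to the rank: 4.

4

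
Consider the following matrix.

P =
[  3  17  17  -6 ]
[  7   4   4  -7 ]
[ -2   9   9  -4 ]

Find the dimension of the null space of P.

1

Row reduce to echelon form.
R2 ← R2 − (7/3)·R1: [0, -107/3, -107/3, 7]
R3 ← R3 + (2/3)·R1: [0, 61/3, 61/3, -8]
R3 ← R3 + (61/107)·R2: [0, 0, 0, -429/107]
3 nonzero rows, so rank(P) = 3.
P has 4 columns; by rank–nullity, nullity = 4 − 3 = 1.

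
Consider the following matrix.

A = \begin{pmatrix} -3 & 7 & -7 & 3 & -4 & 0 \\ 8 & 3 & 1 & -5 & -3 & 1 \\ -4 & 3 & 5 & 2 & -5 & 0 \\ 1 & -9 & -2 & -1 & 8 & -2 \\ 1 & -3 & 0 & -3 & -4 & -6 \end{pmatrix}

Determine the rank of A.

5

Row reduce to echelon form.
R2 ← R2 + (8/3)·R1: [0, 65/3, -53/3, 3, -41/3, 1]
R3 ← R3 − (4/3)·R1: [0, -19/3, 43/3, -2, 1/3, 0]
R4 ← R4 + (1/3)·R1: [0, -20/3, -13/3, 0, 20/3, -2]
R5 ← R5 + (1/3)·R1: [0, -2/3, -7/3, -2, -16/3, -6]
R3 ← R3 + (19/65)·R2: [0, 0, 596/65, -73/65, -238/65, 19/65]
R4 ← R4 + (4/13)·R2: [0, 0, -127/13, 12/13, 32/13, -22/13]
R5 ← R5 + (2/65)·R2: [0, 0, -187/65, -124/65, -374/65, -388/65]
R4 ← R4 + (635/596)·R3: [0, 0, 0, -163/596, -429/298, -823/596]
R5 ← R5 + (187/596)·R3: [0, 0, 0, -1347/596, -2057/298, -3503/596]
R5 ← R5 − (1347/163)·R4: [0, 0, 0, 0, 814/163, 902/163]
Echelon form has 5 nonzero rows, so rank(A) = 5.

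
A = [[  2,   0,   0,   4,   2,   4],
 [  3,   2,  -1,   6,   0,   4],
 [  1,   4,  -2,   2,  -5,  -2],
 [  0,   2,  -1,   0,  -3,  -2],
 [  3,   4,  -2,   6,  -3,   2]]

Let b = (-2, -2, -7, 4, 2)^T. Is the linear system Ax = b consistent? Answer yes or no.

Row reduce the augmented matrix [A | b].
R2 ← R2 − (3/2)·R1: [0, 2, -1, 0, -3, -2, 1]
R3 ← R3 − (1/2)·R1: [0, 4, -2, 0, -6, -4, -6]
R5 ← R5 − (3/2)·R1: [0, 4, -2, 0, -6, -4, 5]
R3 ← R3 − (2)·R2: [0, 0, 0, 0, 0, 0, -8]
R4 ← R4 − R2: [0, 0, 0, 0, 0, 0, 3]
R5 ← R5 − (2)·R2: [0, 0, 0, 0, 0, 0, 3]
R4 ← R4 + (3/8)·R3: [0, 0, 0, 0, 0, 0, 0]
R5 ← R5 + (3/8)·R3: [0, 0, 0, 0, 0, 0, 0]
The echelon form has 3 nonzero rows; the last pivot sits in the augmented column, so rank(A) = 2 but rank([A|b]) = 3.
Since the ranks differ, the system is inconsistent.

no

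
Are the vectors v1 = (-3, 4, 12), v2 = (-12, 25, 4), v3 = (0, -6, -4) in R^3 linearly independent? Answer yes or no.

Form the matrix with these vectors as rows and row reduce.
R2 ← R2 − (4)·R1: [0, 9, -44]
R3 ← R3 + (2/3)·R2: [0, 0, -100/3]
3 nonzero rows, so the 3 vectors span a space of dimension 3.
Since 3 = 3, the vectors are linearly independent.

yes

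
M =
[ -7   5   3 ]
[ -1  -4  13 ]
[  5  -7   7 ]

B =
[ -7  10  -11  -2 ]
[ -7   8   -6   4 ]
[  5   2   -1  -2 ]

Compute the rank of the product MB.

2

First compute MB:
[[ 29, -24,  44,  28],
 [100, -16,  22, -40],
 [ 49,   8, -20, -52]]
Now row reduce the product.
R2 ← R2 − (100/29)·R1: [0, 1936/29, -3762/29, -3960/29]
R3 ← R3 − (49/29)·R1: [0, 1408/29, -2736/29, -2880/29]
R3 ← R3 − (8/11)·R2: [0, 0, 0, 0]
2 nonzero rows, so rank(MB) = 2.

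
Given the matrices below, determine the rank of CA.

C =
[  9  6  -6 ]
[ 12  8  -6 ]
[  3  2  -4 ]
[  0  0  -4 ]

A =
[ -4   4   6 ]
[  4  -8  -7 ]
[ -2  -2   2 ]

1

First compute CA:
[[  0,   0,   0],
 [ -4,  -4,   4],
 [  4,   4,  -4],
 [  8,   8,  -8]]
Now row reduce the product.
Swap R1 ↔ R2
R3 ← R3 + R1: [0, 0, 0]
R4 ← R4 + (2)·R1: [0, 0, 0]
1 nonzero row, so rank(CA) = 1.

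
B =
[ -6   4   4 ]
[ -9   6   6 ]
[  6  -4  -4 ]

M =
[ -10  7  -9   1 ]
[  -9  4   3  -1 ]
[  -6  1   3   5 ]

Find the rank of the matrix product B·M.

First compute BM:
[[  0, -22,  78,  10],
 [  0, -33, 117,  15],
 [  0,  22, -78, -10]]
Now row reduce the product.
R2 ← R2 − (3/2)·R1: [0, 0, 0, 0]
R3 ← R3 + R1: [0, 0, 0, 0]
1 nonzero row, so rank(BM) = 1.

1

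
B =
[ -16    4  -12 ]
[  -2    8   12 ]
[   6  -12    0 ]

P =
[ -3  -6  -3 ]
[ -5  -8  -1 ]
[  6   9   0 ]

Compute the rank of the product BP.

2

First compute BP:
[[-44, -44,  44],
 [ 38,  56,  -2],
 [ 42,  60,  -6]]
Now row reduce the product.
R2 ← R2 + (19/22)·R1: [0, 18, 36]
R3 ← R3 + (21/22)·R1: [0, 18, 36]
R3 ← R3 − R2: [0, 0, 0]
2 nonzero rows, so rank(BP) = 2.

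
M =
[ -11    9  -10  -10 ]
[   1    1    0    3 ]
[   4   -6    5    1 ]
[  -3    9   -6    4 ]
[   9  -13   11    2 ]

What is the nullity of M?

Row reduce to echelon form.
R2 ← R2 + (1/11)·R1: [0, 20/11, -10/11, 23/11]
R3 ← R3 + (4/11)·R1: [0, -30/11, 15/11, -29/11]
R4 ← R4 − (3/11)·R1: [0, 72/11, -36/11, 74/11]
R5 ← R5 + (9/11)·R1: [0, -62/11, 31/11, -68/11]
R3 ← R3 + (3/2)·R2: [0, 0, 0, 1/2]
R4 ← R4 − (18/5)·R2: [0, 0, 0, -4/5]
R5 ← R5 + (31/10)·R2: [0, 0, 0, 3/10]
R4 ← R4 + (8/5)·R3: [0, 0, 0, 0]
R5 ← R5 − (3/5)·R3: [0, 0, 0, 0]
3 nonzero rows, so rank(M) = 3.
M has 4 columns; by rank–nullity, nullity = 4 − 3 = 1.

1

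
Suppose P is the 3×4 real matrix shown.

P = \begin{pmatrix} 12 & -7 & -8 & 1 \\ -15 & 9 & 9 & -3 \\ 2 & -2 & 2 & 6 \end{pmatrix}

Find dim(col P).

Row reduce to echelon form.
R2 ← R2 + (5/4)·R1: [0, 1/4, -1, -7/4]
R3 ← R3 − (1/6)·R1: [0, -5/6, 10/3, 35/6]
R3 ← R3 + (10/3)·R2: [0, 0, 0, 0]
Echelon form has 2 nonzero rows, so rank(P) = 2.
The column space has dimension equal to the rank: 2.

2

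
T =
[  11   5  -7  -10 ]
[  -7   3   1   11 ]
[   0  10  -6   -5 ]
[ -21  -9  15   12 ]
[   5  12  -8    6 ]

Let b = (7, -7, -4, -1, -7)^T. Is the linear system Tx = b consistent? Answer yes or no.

Row reduce the augmented matrix [T | b].
R2 ← R2 + (7/11)·R1: [0, 68/11, -38/11, 51/11, -28/11]
R4 ← R4 + (21/11)·R1: [0, 6/11, 18/11, -78/11, 136/11]
R5 ← R5 − (5/11)·R1: [0, 107/11, -53/11, 116/11, -112/11]
R3 ← R3 − (55/34)·R2: [0, 0, -7/17, -25/2, 2/17]
R4 ← R4 − (3/34)·R2: [0, 0, 33/17, -15/2, 214/17]
R5 ← R5 − (107/68)·R2: [0, 0, 21/34, 13/4, -105/17]
R4 ← R4 + (33/7)·R3: [0, 0, 0, -465/7, 92/7]
R5 ← R5 + (3/2)·R3: [0, 0, 0, -31/2, -6]
R5 ← R5 − (7/30)·R4: [0, 0, 0, 0, -136/15]
The echelon form has 5 nonzero rows; the last pivot sits in the augmented column, so rank(T) = 4 but rank([T|b]) = 5.
Since the ranks differ, the system is inconsistent.

no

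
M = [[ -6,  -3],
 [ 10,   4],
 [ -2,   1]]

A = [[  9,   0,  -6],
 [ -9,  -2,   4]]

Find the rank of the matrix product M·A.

2

First compute MA:
[[-27,   6,  24],
 [ 54,  -8, -44],
 [-27,  -2,  16]]
Now row reduce the product.
R2 ← R2 + (2)·R1: [0, 4, 4]
R3 ← R3 − R1: [0, -8, -8]
R3 ← R3 + (2)·R2: [0, 0, 0]
2 nonzero rows, so rank(MA) = 2.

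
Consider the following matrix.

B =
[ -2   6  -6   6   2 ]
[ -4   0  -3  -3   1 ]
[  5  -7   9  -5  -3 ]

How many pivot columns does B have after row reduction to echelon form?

Row reduce to echelon form.
R2 ← R2 − (2)·R1: [0, -12, 9, -15, -3]
R3 ← R3 + (5/2)·R1: [0, 8, -6, 10, 2]
R3 ← R3 + (2/3)·R2: [0, 0, 0, 0, 0]
Echelon form has 2 nonzero rows, so rank(B) = 2.
Each nonzero row contributes one pivot column: 2 pivot columns.

2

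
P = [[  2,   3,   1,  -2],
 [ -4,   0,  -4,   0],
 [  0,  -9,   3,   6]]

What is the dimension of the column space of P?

2

Row reduce to echelon form.
R2 ← R2 + (2)·R1: [0, 6, -2, -4]
R3 ← R3 + (3/2)·R2: [0, 0, 0, 0]
Echelon form has 2 nonzero rows, so rank(P) = 2.
The column space has dimension equal to the rank: 2.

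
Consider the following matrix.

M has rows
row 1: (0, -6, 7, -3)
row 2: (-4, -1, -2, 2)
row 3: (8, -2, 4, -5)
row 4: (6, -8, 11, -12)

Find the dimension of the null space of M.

Row reduce to echelon form.
Swap R1 ↔ R2
R3 ← R3 + (2)·R1: [0, -4, 0, -1]
R4 ← R4 + (3/2)·R1: [0, -19/2, 8, -9]
R3 ← R3 − (2/3)·R2: [0, 0, -14/3, 1]
R4 ← R4 − (19/12)·R2: [0, 0, -37/12, -17/4]
R4 ← R4 − (37/56)·R3: [0, 0, 0, -275/56]
4 nonzero rows, so rank(M) = 4.
M has 4 columns; by rank–nullity, nullity = 4 − 4 = 0.

0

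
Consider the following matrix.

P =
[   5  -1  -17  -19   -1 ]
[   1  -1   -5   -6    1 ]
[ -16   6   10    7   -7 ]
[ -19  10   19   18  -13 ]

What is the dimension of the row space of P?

4

Row reduce to echelon form.
R2 ← R2 − (1/5)·R1: [0, -4/5, -8/5, -11/5, 6/5]
R3 ← R3 + (16/5)·R1: [0, 14/5, -222/5, -269/5, -51/5]
R4 ← R4 + (19/5)·R1: [0, 31/5, -228/5, -271/5, -84/5]
R3 ← R3 + (7/2)·R2: [0, 0, -50, -123/2, -6]
R4 ← R4 + (31/4)·R2: [0, 0, -58, -285/4, -15/2]
R4 ← R4 − (29/25)·R3: [0, 0, 0, 9/100, -27/50]
Echelon form has 4 nonzero rows, so rank(P) = 4.
The row space has dimension equal to the rank: 4.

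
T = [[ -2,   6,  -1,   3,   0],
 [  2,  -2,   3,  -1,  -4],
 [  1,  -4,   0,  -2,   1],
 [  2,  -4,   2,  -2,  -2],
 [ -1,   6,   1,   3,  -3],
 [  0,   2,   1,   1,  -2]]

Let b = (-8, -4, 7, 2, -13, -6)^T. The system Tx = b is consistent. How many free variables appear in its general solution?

3

Row reduce the augmented matrix [T | b].
R2 ← R2 + R1: [0, 4, 2, 2, -4, -12]
R3 ← R3 + (1/2)·R1: [0, -1, -1/2, -1/2, 1, 3]
R4 ← R4 + R1: [0, 2, 1, 1, -2, -6]
R5 ← R5 − (1/2)·R1: [0, 3, 3/2, 3/2, -3, -9]
R3 ← R3 + (1/4)·R2: [0, 0, 0, 0, 0, 0]
R4 ← R4 − (1/2)·R2: [0, 0, 0, 0, 0, 0]
R5 ← R5 − (3/4)·R2: [0, 0, 0, 0, 0, 0]
R6 ← R6 − (1/2)·R2: [0, 0, 0, 0, 0, 0]
The echelon form has 2 nonzero rows, and every pivot lies in the first 5 columns, so rank(T) = rank([T|b]) = 2.
The system is consistent.
Free variables = (unknowns) − (rank) = 5 − 2 = 3.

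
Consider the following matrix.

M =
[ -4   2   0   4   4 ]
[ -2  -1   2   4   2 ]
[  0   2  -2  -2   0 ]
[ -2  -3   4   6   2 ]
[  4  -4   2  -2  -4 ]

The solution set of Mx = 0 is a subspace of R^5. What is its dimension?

Row reduce to echelon form.
R2 ← R2 − (1/2)·R1: [0, -2, 2, 2, 0]
R4 ← R4 − (1/2)·R1: [0, -4, 4, 4, 0]
R5 ← R5 + R1: [0, -2, 2, 2, 0]
R3 ← R3 + R2: [0, 0, 0, 0, 0]
R4 ← R4 − (2)·R2: [0, 0, 0, 0, 0]
R5 ← R5 − R2: [0, 0, 0, 0, 0]
2 nonzero rows, so rank(M) = 2.
M has 5 columns; by rank–nullity, nullity = 5 − 2 = 3.

3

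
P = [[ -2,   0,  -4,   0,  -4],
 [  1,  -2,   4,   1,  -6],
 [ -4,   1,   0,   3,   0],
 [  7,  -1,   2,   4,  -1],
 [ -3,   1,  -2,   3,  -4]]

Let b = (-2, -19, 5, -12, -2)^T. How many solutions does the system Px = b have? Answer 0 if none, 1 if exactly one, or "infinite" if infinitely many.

1

Row reduce the augmented matrix [P | b].
R2 ← R2 + (1/2)·R1: [0, -2, 2, 1, -8, -20]
R3 ← R3 − (2)·R1: [0, 1, 8, 3, 8, 9]
R4 ← R4 + (7/2)·R1: [0, -1, -12, 4, -15, -19]
R5 ← R5 − (3/2)·R1: [0, 1, 4, 3, 2, 1]
R3 ← R3 + (1/2)·R2: [0, 0, 9, 7/2, 4, -1]
R4 ← R4 − (1/2)·R2: [0, 0, -13, 7/2, -11, -9]
R5 ← R5 + (1/2)·R2: [0, 0, 5, 7/2, -2, -9]
R4 ← R4 + (13/9)·R3: [0, 0, 0, 77/9, -47/9, -94/9]
R5 ← R5 − (5/9)·R3: [0, 0, 0, 14/9, -38/9, -76/9]
R5 ← R5 − (2/11)·R4: [0, 0, 0, 0, -36/11, -72/11]
The echelon form has 5 nonzero rows, and every pivot lies in the first 5 columns, so rank(P) = rank([P|b]) = 5.
The system is consistent.
rank = 5 = number of unknowns, so the solution is unique.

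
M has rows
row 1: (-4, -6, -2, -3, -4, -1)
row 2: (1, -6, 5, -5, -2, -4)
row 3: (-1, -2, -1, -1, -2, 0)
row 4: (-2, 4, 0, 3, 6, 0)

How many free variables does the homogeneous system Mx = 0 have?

3

Row reduce to echelon form.
R2 ← R2 + (1/4)·R1: [0, -15/2, 9/2, -23/4, -3, -17/4]
R3 ← R3 − (1/4)·R1: [0, -1/2, -1/2, -1/4, -1, 1/4]
R4 ← R4 − (1/2)·R1: [0, 7, 1, 9/2, 8, 1/2]
R3 ← R3 − (1/15)·R2: [0, 0, -4/5, 2/15, -4/5, 8/15]
R4 ← R4 + (14/15)·R2: [0, 0, 26/5, -13/15, 26/5, -52/15]
R4 ← R4 + (13/2)·R3: [0, 0, 0, 0, 0, 0]
3 nonzero rows, so rank(M) = 3.
M has 6 columns; by rank–nullity, nullity = 6 − 3 = 3.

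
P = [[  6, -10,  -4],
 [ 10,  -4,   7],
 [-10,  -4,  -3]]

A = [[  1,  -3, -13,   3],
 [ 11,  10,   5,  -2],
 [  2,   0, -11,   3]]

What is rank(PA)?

First compute PA:
[[-112, -118, -84,  26],
 [-20, -70, -227,  59],
 [-60, -10, 143, -31]]
Now row reduce the product.
R2 ← R2 − (5/28)·R1: [0, -685/14, -212, 761/14]
R3 ← R3 − (15/28)·R1: [0, 745/14, 188, -629/14]
R3 ← R3 + (149/137)·R2: [0, 0, -5832/137, 1944/137]
3 nonzero rows, so rank(PA) = 3.

3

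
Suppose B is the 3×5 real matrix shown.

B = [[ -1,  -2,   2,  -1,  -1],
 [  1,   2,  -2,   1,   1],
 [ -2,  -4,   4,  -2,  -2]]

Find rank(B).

1

Row reduce to echelon form.
R2 ← R2 + R1: [0, 0, 0, 0, 0]
R3 ← R3 − (2)·R1: [0, 0, 0, 0, 0]
Echelon form has 1 nonzero row, so rank(B) = 1.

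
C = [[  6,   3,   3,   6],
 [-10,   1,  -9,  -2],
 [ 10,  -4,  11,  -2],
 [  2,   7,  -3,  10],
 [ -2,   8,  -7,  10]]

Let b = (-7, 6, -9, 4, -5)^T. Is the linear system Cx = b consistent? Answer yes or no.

no

Row reduce the augmented matrix [C | b].
R2 ← R2 + (5/3)·R1: [0, 6, -4, 8, -17/3]
R3 ← R3 − (5/3)·R1: [0, -9, 6, -12, 8/3]
R4 ← R4 − (1/3)·R1: [0, 6, -4, 8, 19/3]
R5 ← R5 + (1/3)·R1: [0, 9, -6, 12, -22/3]
R3 ← R3 + (3/2)·R2: [0, 0, 0, 0, -35/6]
R4 ← R4 − R2: [0, 0, 0, 0, 12]
R5 ← R5 − (3/2)·R2: [0, 0, 0, 0, 7/6]
R4 ← R4 + (72/35)·R3: [0, 0, 0, 0, 0]
R5 ← R5 + (1/5)·R3: [0, 0, 0, 0, 0]
The echelon form has 3 nonzero rows; the last pivot sits in the augmented column, so rank(C) = 2 but rank([C|b]) = 3.
Since the ranks differ, the system is inconsistent.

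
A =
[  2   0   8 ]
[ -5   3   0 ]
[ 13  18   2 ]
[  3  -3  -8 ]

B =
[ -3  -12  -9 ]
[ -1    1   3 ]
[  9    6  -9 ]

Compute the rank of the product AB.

2

First compute AB:
[[ 66,  24, -90],
 [ 12,  63,  54],
 [-39, -126, -81],
 [-78, -87,  36]]
Now row reduce the product.
R2 ← R2 − (2/11)·R1: [0, 645/11, 774/11]
R3 ← R3 + (13/22)·R1: [0, -1230/11, -1476/11]
R4 ← R4 + (13/11)·R1: [0, -645/11, -774/11]
R3 ← R3 + (82/43)·R2: [0, 0, 0]
R4 ← R4 + R2: [0, 0, 0]
2 nonzero rows, so rank(AB) = 2.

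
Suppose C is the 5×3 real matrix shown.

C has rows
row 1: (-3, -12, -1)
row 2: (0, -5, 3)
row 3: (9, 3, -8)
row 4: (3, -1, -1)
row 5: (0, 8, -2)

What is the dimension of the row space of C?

3

Row reduce to echelon form.
R3 ← R3 + (3)·R1: [0, -33, -11]
R4 ← R4 + R1: [0, -13, -2]
R3 ← R3 − (33/5)·R2: [0, 0, -154/5]
R4 ← R4 − (13/5)·R2: [0, 0, -49/5]
R5 ← R5 + (8/5)·R2: [0, 0, 14/5]
R4 ← R4 − (7/22)·R3: [0, 0, 0]
R5 ← R5 + (1/11)·R3: [0, 0, 0]
Echelon form has 3 nonzero rows, so rank(C) = 3.
The row space has dimension equal to the rank: 3.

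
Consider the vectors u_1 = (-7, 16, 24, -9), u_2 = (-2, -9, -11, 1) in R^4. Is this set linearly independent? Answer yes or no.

yes

Form the matrix with these vectors as rows and row reduce.
R2 ← R2 − (2/7)·R1: [0, -95/7, -125/7, 25/7]
2 nonzero rows, so the 2 vectors span a space of dimension 2.
Since 2 = 2, the vectors are linearly independent.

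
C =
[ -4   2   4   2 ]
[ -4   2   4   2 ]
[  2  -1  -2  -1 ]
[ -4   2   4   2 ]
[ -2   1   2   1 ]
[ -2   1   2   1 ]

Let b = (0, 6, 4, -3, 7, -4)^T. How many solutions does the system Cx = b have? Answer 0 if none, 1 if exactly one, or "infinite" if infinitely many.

0

Row reduce the augmented matrix [C | b].
R2 ← R2 − R1: [0, 0, 0, 0, 6]
R3 ← R3 + (1/2)·R1: [0, 0, 0, 0, 4]
R4 ← R4 − R1: [0, 0, 0, 0, -3]
R5 ← R5 − (1/2)·R1: [0, 0, 0, 0, 7]
R6 ← R6 − (1/2)·R1: [0, 0, 0, 0, -4]
R3 ← R3 − (2/3)·R2: [0, 0, 0, 0, 0]
R4 ← R4 + (1/2)·R2: [0, 0, 0, 0, 0]
R5 ← R5 − (7/6)·R2: [0, 0, 0, 0, 0]
R6 ← R6 + (2/3)·R2: [0, 0, 0, 0, 0]
The echelon form has 2 nonzero rows; the last pivot sits in the augmented column, so rank(C) = 1 but rank([C|b]) = 2.
Since the ranks differ, the system is inconsistent.
It has no solutions.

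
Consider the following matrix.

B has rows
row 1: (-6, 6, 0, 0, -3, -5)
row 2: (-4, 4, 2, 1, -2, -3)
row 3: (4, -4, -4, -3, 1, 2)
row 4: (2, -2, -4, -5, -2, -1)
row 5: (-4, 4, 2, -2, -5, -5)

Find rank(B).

Row reduce to echelon form.
R2 ← R2 − (2/3)·R1: [0, 0, 2, 1, 0, 1/3]
R3 ← R3 + (2/3)·R1: [0, 0, -4, -3, -1, -4/3]
R4 ← R4 + (1/3)·R1: [0, 0, -4, -5, -3, -8/3]
R5 ← R5 − (2/3)·R1: [0, 0, 2, -2, -3, -5/3]
R3 ← R3 + (2)·R2: [0, 0, 0, -1, -1, -2/3]
R4 ← R4 + (2)·R2: [0, 0, 0, -3, -3, -2]
R5 ← R5 − R2: [0, 0, 0, -3, -3, -2]
R4 ← R4 − (3)·R3: [0, 0, 0, 0, 0, 0]
R5 ← R5 − (3)·R3: [0, 0, 0, 0, 0, 0]
Echelon form has 3 nonzero rows, so rank(B) = 3.

3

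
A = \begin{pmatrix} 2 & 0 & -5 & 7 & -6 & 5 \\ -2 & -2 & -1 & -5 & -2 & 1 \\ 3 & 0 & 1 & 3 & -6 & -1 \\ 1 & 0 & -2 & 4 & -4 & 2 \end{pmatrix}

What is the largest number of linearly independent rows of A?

Row reduce to echelon form.
R2 ← R2 + R1: [0, -2, -6, 2, -8, 6]
R3 ← R3 − (3/2)·R1: [0, 0, 17/2, -15/2, 3, -17/2]
R4 ← R4 − (1/2)·R1: [0, 0, 1/2, 1/2, -1, -1/2]
R4 ← R4 − (1/17)·R3: [0, 0, 0, 16/17, -20/17, 0]
Echelon form has 4 nonzero rows, so rank(A) = 4.
The rank gives the maximum number of linearly independent rows: 4.

4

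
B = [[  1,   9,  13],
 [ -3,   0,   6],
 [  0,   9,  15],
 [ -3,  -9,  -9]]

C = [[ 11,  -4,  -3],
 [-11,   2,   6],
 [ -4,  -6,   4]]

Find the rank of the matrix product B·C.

2

First compute BC:
[[-140, -64, 103],
 [-57, -24,  33],
 [-159, -72, 114],
 [102,  48, -81]]
Now row reduce the product.
R2 ← R2 − (57/140)·R1: [0, 72/35, -1251/140]
R3 ← R3 − (159/140)·R1: [0, 24/35, -417/140]
R4 ← R4 + (51/70)·R1: [0, 48/35, -417/70]
R3 ← R3 − (1/3)·R2: [0, 0, 0]
R4 ← R4 − (2/3)·R2: [0, 0, 0]
2 nonzero rows, so rank(BC) = 2.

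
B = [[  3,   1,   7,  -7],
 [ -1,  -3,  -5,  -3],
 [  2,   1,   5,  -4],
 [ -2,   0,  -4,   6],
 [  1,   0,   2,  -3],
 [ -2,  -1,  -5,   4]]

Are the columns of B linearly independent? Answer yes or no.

no

Row reduce B to echelon form.
R2 ← R2 + (1/3)·R1: [0, -8/3, -8/3, -16/3]
R3 ← R3 − (2/3)·R1: [0, 1/3, 1/3, 2/3]
R4 ← R4 + (2/3)·R1: [0, 2/3, 2/3, 4/3]
R5 ← R5 − (1/3)·R1: [0, -1/3, -1/3, -2/3]
R6 ← R6 + (2/3)·R1: [0, -1/3, -1/3, -2/3]
R3 ← R3 + (1/8)·R2: [0, 0, 0, 0]
R4 ← R4 + (1/4)·R2: [0, 0, 0, 0]
R5 ← R5 − (1/8)·R2: [0, 0, 0, 0]
R6 ← R6 − (1/8)·R2: [0, 0, 0, 0]
2 pivots among 4 columns.
Only 2 < 4 pivot columns, so the columns are linearly dependent.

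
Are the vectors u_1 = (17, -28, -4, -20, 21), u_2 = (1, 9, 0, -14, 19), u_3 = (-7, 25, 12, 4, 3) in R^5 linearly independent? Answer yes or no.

yes

Form the matrix with these vectors as rows and row reduce.
R2 ← R2 − (1/17)·R1: [0, 181/17, 4/17, -218/17, 302/17]
R3 ← R3 + (7/17)·R1: [0, 229/17, 176/17, -72/17, 198/17]
R3 ← R3 − (229/181)·R2: [0, 0, 1820/181, 2170/181, -1960/181]
3 nonzero rows, so the 3 vectors span a space of dimension 3.
Since 3 = 3, the vectors are linearly independent.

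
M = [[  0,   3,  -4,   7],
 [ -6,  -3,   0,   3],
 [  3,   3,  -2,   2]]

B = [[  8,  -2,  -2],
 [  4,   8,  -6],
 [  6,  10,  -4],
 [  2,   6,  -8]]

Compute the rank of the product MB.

First compute MB:
[[  2,  26, -58],
 [-54,   6,   6],
 [ 28,  10, -32]]
Now row reduce the product.
R2 ← R2 + (27)·R1: [0, 708, -1560]
R3 ← R3 − (14)·R1: [0, -354, 780]
R3 ← R3 + (1/2)·R2: [0, 0, 0]
2 nonzero rows, so rank(MB) = 2.

2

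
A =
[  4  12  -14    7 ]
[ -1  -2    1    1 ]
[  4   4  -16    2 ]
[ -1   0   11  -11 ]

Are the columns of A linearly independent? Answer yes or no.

yes

Row reduce A to echelon form.
R2 ← R2 + (1/4)·R1: [0, 1, -5/2, 11/4]
R3 ← R3 − R1: [0, -8, -2, -5]
R4 ← R4 + (1/4)·R1: [0, 3, 15/2, -37/4]
R3 ← R3 + (8)·R2: [0, 0, -22, 17]
R4 ← R4 − (3)·R2: [0, 0, 15, -35/2]
R4 ← R4 + (15/22)·R3: [0, 0, 0, -65/11]
4 pivots among 4 columns.
Every column is a pivot column, so the columns are linearly independent.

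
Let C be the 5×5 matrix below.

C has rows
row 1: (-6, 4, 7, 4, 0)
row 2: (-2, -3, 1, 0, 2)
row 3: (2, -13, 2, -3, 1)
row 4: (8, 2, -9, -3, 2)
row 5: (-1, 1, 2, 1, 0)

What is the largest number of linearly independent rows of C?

Row reduce to echelon form.
R2 ← R2 − (1/3)·R1: [0, -13/3, -4/3, -4/3, 2]
R3 ← R3 + (1/3)·R1: [0, -35/3, 13/3, -5/3, 1]
R4 ← R4 + (4/3)·R1: [0, 22/3, 1/3, 7/3, 2]
R5 ← R5 − (1/6)·R1: [0, 1/3, 5/6, 1/3, 0]
R3 ← R3 − (35/13)·R2: [0, 0, 103/13, 25/13, -57/13]
R4 ← R4 + (22/13)·R2: [0, 0, -25/13, 1/13, 70/13]
R5 ← R5 + (1/13)·R2: [0, 0, 19/26, 3/13, 2/13]
R4 ← R4 + (25/103)·R3: [0, 0, 0, 56/103, 445/103]
R5 ← R5 − (19/206)·R3: [0, 0, 0, 11/206, 115/206]
R5 ← R5 − (11/112)·R4: [0, 0, 0, 0, 15/112]
Echelon form has 5 nonzero rows, so rank(C) = 5.
The rank gives the maximum number of linearly independent rows: 5.

5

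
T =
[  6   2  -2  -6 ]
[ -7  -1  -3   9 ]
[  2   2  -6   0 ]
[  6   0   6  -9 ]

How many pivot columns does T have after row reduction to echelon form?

2

Row reduce to echelon form.
R2 ← R2 + (7/6)·R1: [0, 4/3, -16/3, 2]
R3 ← R3 − (1/3)·R1: [0, 4/3, -16/3, 2]
R4 ← R4 − R1: [0, -2, 8, -3]
R3 ← R3 − R2: [0, 0, 0, 0]
R4 ← R4 + (3/2)·R2: [0, 0, 0, 0]
Echelon form has 2 nonzero rows, so rank(T) = 2.
Each nonzero row contributes one pivot column: 2 pivot columns.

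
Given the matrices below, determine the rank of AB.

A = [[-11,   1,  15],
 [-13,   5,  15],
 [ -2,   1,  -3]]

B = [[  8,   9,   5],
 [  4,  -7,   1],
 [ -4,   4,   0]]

3

First compute AB:
[[-144, -46, -54],
 [-144, -92, -60],
 [  0, -37,  -9]]
Now row reduce the product.
R2 ← R2 − R1: [0, -46, -6]
R3 ← R3 − (37/46)·R2: [0, 0, -96/23]
3 nonzero rows, so rank(AB) = 3.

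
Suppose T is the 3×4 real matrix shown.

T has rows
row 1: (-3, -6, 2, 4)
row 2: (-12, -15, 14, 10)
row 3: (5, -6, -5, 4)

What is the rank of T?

Row reduce to echelon form.
R2 ← R2 − (4)·R1: [0, 9, 6, -6]
R3 ← R3 + (5/3)·R1: [0, -16, -5/3, 32/3]
R3 ← R3 + (16/9)·R2: [0, 0, 9, 0]
Echelon form has 3 nonzero rows, so rank(T) = 3.

3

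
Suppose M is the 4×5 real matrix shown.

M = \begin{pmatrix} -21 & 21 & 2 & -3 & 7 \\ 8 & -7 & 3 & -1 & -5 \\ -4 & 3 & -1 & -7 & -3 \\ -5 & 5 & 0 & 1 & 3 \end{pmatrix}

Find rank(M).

3

Row reduce to echelon form.
R2 ← R2 + (8/21)·R1: [0, 1, 79/21, -15/7, -7/3]
R3 ← R3 − (4/21)·R1: [0, -1, -29/21, -45/7, -13/3]
R4 ← R4 − (5/21)·R1: [0, 0, -10/21, 12/7, 4/3]
R3 ← R3 + R2: [0, 0, 50/21, -60/7, -20/3]
R4 ← R4 + (1/5)·R3: [0, 0, 0, 0, 0]
Echelon form has 3 nonzero rows, so rank(M) = 3.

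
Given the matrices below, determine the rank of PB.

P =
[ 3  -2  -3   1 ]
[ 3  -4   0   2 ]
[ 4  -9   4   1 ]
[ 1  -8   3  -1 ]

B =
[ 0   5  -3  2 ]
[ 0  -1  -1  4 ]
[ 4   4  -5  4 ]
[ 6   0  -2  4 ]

First compute PB:
[[ -6,   5,   6, -10],
 [ 12,  19,  -9,  -2],
 [ 22,  45, -25,  -8],
 [  6,  25,  -8, -22]]
Now row reduce the product.
R2 ← R2 + (2)·R1: [0, 29, 3, -22]
R3 ← R3 + (11/3)·R1: [0, 190/3, -3, -134/3]
R4 ← R4 + R1: [0, 30, -2, -32]
R3 ← R3 − (190/87)·R2: [0, 0, -277/29, 98/29]
R4 ← R4 − (30/29)·R2: [0, 0, -148/29, -268/29]
R4 ← R4 − (148/277)·R3: [0, 0, 0, -3060/277]
4 nonzero rows, so rank(PB) = 4.

4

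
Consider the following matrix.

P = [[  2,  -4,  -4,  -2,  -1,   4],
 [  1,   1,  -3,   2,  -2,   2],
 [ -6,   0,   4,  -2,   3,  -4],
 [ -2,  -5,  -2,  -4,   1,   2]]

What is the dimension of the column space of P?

3

Row reduce to echelon form.
R2 ← R2 − (1/2)·R1: [0, 3, -1, 3, -3/2, 0]
R3 ← R3 + (3)·R1: [0, -12, -8, -8, 0, 8]
R4 ← R4 + R1: [0, -9, -6, -6, 0, 6]
R3 ← R3 + (4)·R2: [0, 0, -12, 4, -6, 8]
R4 ← R4 + (3)·R2: [0, 0, -9, 3, -9/2, 6]
R4 ← R4 − (3/4)·R3: [0, 0, 0, 0, 0, 0]
Echelon form has 3 nonzero rows, so rank(P) = 3.
The column space has dimension equal to the rank: 3.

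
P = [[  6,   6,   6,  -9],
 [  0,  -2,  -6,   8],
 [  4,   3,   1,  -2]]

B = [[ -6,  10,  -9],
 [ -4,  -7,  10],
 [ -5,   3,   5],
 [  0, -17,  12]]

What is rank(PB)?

2

First compute PB:
[[-90, 189, -72],
 [ 38, -140,  46],
 [-41,  56, -25]]
Now row reduce the product.
R2 ← R2 + (19/45)·R1: [0, -301/5, 78/5]
R3 ← R3 − (41/90)·R1: [0, -301/10, 39/5]
R3 ← R3 − (1/2)·R2: [0, 0, 0]
2 nonzero rows, so rank(PB) = 2.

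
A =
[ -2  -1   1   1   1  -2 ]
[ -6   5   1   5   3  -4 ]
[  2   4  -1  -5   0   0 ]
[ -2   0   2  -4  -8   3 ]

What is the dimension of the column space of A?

4

Row reduce to echelon form.
R2 ← R2 − (3)·R1: [0, 8, -2, 2, 0, 2]
R3 ← R3 + R1: [0, 3, 0, -4, 1, -2]
R4 ← R4 − R1: [0, 1, 1, -5, -9, 5]
R3 ← R3 − (3/8)·R2: [0, 0, 3/4, -19/4, 1, -11/4]
R4 ← R4 − (1/8)·R2: [0, 0, 5/4, -21/4, -9, 19/4]
R4 ← R4 − (5/3)·R3: [0, 0, 0, 8/3, -32/3, 28/3]
Echelon form has 4 nonzero rows, so rank(A) = 4.
The column space has dimension equal to the rank: 4.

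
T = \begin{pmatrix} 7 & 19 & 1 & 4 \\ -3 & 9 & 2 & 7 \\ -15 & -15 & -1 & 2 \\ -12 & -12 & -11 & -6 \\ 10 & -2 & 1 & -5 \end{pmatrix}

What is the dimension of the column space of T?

4

Row reduce to echelon form.
R2 ← R2 + (3/7)·R1: [0, 120/7, 17/7, 61/7]
R3 ← R3 + (15/7)·R1: [0, 180/7, 8/7, 74/7]
R4 ← R4 + (12/7)·R1: [0, 144/7, -65/7, 6/7]
R5 ← R5 − (10/7)·R1: [0, -204/7, -3/7, -75/7]
R3 ← R3 − (3/2)·R2: [0, 0, -5/2, -5/2]
R4 ← R4 − (6/5)·R2: [0, 0, -61/5, -48/5]
R5 ← R5 + (17/10)·R2: [0, 0, 37/10, 41/10]
R4 ← R4 − (122/25)·R3: [0, 0, 0, 13/5]
R5 ← R5 + (37/25)·R3: [0, 0, 0, 2/5]
R5 ← R5 − (2/13)·R4: [0, 0, 0, 0]
Echelon form has 4 nonzero rows, so rank(T) = 4.
The column space has dimension equal to the rank: 4.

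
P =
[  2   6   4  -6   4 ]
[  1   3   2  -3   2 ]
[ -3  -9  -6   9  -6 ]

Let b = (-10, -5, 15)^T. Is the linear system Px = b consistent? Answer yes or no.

Row reduce the augmented matrix [P | b].
R2 ← R2 − (1/2)·R1: [0, 0, 0, 0, 0, 0]
R3 ← R3 + (3/2)·R1: [0, 0, 0, 0, 0, 0]
The echelon form has 1 nonzero rows, and every pivot lies in the first 5 columns, so rank(P) = rank([P|b]) = 1.
The system is consistent.

yes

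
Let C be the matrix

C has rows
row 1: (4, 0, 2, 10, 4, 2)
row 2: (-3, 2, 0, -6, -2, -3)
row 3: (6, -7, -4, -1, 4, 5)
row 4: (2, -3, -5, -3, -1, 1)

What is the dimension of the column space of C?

Row reduce to echelon form.
R2 ← R2 + (3/4)·R1: [0, 2, 3/2, 3/2, 1, -3/2]
R3 ← R3 − (3/2)·R1: [0, -7, -7, -16, -2, 2]
R4 ← R4 − (1/2)·R1: [0, -3, -6, -8, -3, 0]
R3 ← R3 + (7/2)·R2: [0, 0, -7/4, -43/4, 3/2, -13/4]
R4 ← R4 + (3/2)·R2: [0, 0, -15/4, -23/4, -3/2, -9/4]
R4 ← R4 − (15/7)·R3: [0, 0, 0, 121/7, -33/7, 33/7]
Echelon form has 4 nonzero rows, so rank(C) = 4.
The column space has dimension equal to the rank: 4.

4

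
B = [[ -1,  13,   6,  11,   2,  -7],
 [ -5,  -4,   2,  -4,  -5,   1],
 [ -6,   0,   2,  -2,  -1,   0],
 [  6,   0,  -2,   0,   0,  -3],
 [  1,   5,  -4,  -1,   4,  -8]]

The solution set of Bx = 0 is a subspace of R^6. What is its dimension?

1

Row reduce to echelon form.
R2 ← R2 − (5)·R1: [0, -69, -28, -59, -15, 36]
R3 ← R3 − (6)·R1: [0, -78, -34, -68, -13, 42]
R4 ← R4 + (6)·R1: [0, 78, 34, 66, 12, -45]
R5 ← R5 + R1: [0, 18, 2, 10, 6, -15]
R3 ← R3 − (26/23)·R2: [0, 0, -54/23, -30/23, 91/23, 30/23]
R4 ← R4 + (26/23)·R2: [0, 0, 54/23, -16/23, -114/23, -99/23]
R5 ← R5 + (6/23)·R2: [0, 0, -122/23, -124/23, 48/23, -129/23]
R4 ← R4 + R3: [0, 0, 0, -2, -1, -3]
R5 ← R5 − (61/27)·R3: [0, 0, 0, -22/9, -185/27, -77/9]
R5 ← R5 − (11/9)·R4: [0, 0, 0, 0, -152/27, -44/9]
5 nonzero rows, so rank(B) = 5.
B has 6 columns; by rank–nullity, nullity = 6 − 5 = 1.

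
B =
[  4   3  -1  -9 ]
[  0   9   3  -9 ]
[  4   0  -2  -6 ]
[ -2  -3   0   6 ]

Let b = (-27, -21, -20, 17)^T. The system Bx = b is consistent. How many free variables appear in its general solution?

2

Row reduce the augmented matrix [B | b].
R3 ← R3 − R1: [0, -3, -1, 3, 7]
R4 ← R4 + (1/2)·R1: [0, -3/2, -1/2, 3/2, 7/2]
R3 ← R3 + (1/3)·R2: [0, 0, 0, 0, 0]
R4 ← R4 + (1/6)·R2: [0, 0, 0, 0, 0]
The echelon form has 2 nonzero rows, and every pivot lies in the first 4 columns, so rank(B) = rank([B|b]) = 2.
The system is consistent.
Free variables = (unknowns) − (rank) = 4 − 2 = 2.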